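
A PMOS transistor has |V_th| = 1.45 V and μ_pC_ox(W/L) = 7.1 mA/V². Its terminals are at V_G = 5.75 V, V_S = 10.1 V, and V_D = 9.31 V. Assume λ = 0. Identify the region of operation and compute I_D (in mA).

Triode; I_D = 14.1 mA

V_SG = V_S − V_G = 10.1 − 5.75 = 4.35 V; V_SD = V_S − V_D = 10.1 − 9.31 = 0.79 V.
V_ov = V_SG − |V_th| = 4.35 − 1.45 = 2.9 V.
Since V_SD = 0.79 V < V_ov = 2.9 V, the device is in the triode region.
I_D = k_p [V_ov · V_SD − ½ V_SD²] = 7.1 × [2.9 × 0.79 − 0.5 × 0.79²] = 14.1 mA.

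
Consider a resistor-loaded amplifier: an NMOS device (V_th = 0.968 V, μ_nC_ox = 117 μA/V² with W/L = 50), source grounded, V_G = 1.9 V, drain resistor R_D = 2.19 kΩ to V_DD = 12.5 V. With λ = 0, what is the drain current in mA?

V_GS = V_G = 1.9 V, so V_ov = 1.9 − 0.968 = 0.932 V.
k_n = μ_nC_ox · (W/L) = 5.85 mA/V².
Assume saturation: I_D = ½ k_n V_ov² = 0.5 × 5.85 × 0.932² = 2.54 mA, giving V_DS = V_DD − I_D R_D = 12.5 − 2.54 × 2.19 = 6.94 V.
V_DS = 6.94 V ≥ V_ov = 0.932 V, confirming saturation.

I_D = 2.54 mA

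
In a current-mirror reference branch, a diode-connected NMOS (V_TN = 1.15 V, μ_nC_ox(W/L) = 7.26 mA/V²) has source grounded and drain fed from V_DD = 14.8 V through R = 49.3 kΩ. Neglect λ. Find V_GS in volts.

V_GS = 1.42 V

With gate tied to drain, V_GS = V_DS ≥ V_GS − V_TN, so the device is in saturation.
KCL at the drain: ½ k_n (V_GS − V_TN)² = (V_DD − V_GS)/R.
Let x = V_GS − 1.15. Then 179 x² + x − 13.65 = 0, giving x = 0.273 V (positive root), so V_GS = 1.42 V.
I_D = (V_DD − V_GS)/R = (14.8 − 1.42) / 49.3 = 0.271 mA.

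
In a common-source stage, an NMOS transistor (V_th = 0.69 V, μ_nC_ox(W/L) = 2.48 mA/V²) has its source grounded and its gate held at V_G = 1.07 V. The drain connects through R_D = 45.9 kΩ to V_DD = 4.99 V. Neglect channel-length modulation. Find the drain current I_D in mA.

I_D = 0.106 mA

V_GS = V_G = 1.07 V, so V_ov = 1.07 − 0.69 = 0.38 V.
Assume saturation: I_D = ½ k_n V_ov² = 0.5 × 2.48 × 0.38² = 0.179 mA, giving V_DS = V_DD − I_D R_D = 4.99 − 0.179 × 45.9 = -3.23 V.
But -3.23 V < V_ov = 0.38 V, so the device is actually in triode.
In triode I_D = k_n[V_ov V_DS − ½ V_DS²] and I_D = (V_DD − V_DS)/R_D. Equating: 56.9 V_DS² − 44.26 V_DS + 4.99 = 0, giving V_DS = 0.137 V (the root below V_ov).
I_D = (4.99 − 0.137) / 45.9 = 0.106 mA.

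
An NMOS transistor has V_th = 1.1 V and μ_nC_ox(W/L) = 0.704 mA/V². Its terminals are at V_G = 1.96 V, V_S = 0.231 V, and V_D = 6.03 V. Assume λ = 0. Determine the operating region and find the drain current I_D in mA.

V_GS = V_G − V_S = 1.96 − 0.231 = 1.73 V; V_DS = V_D − V_S = 6.03 − 0.231 = 5.8 V.
V_ov = V_GS − V_th = 1.73 − 1.1 = 0.629 V.
Since V_DS = 5.8 V ≥ V_ov = 0.629 V, the device is in saturation.
I_D = ½ k_n V_ov² = 0.5 × 0.704 × 0.629² = 0.139 mA.

Saturation; I_D = 0.139 mA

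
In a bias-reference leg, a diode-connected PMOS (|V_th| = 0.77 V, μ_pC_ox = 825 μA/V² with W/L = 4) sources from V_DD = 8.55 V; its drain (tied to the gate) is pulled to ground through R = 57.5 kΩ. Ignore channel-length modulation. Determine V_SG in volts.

V_SG = 1.05 V

With gate tied to drain, V_SG = V_SD ≥ V_SG − |V_th|, so the device is in saturation.
k_p = μ_pC_ox · (W/L) = 3.3 mA/V².
KCL at the drain: ½ k_p (V_SG − |V_th|)² = (V_DD − V_SG)/R.
Let x = V_SG − 0.77. Then 94.9 x² + x − 7.78 = 0, giving x = 0.281 V (positive root), so V_SG = 1.05 V.
I_D = (V_DD − V_SG)/R = (8.55 − 1.05) / 57.5 = 0.13 mA.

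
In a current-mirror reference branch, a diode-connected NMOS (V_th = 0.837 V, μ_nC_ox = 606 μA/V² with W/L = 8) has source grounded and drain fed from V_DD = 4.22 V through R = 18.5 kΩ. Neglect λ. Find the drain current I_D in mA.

With gate tied to drain, V_GS = V_DS ≥ V_GS − V_th, so the device is in saturation.
k_n = μ_nC_ox · (W/L) = 4.848 mA/V².
KCL at the drain: ½ k_n (V_GS − V_th)² = (V_DD − V_GS)/R.
Let x = V_GS − 0.837. Then 44.8 x² + x − 3.383 = 0, giving x = 0.264 V (positive root), so V_GS = 1.1 V.
I_D = (V_DD − V_GS)/R = (4.22 − 1.1) / 18.5 = 0.169 mA.

I_D = 0.169 mA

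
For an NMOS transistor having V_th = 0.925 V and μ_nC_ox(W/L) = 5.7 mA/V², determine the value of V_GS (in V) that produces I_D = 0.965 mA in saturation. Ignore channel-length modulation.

In saturation I_D = ½ k_n (V_GS − V_th)², so V_GS − V_th = √(2 I_D / k_n) = √(2 × 0.965 / 5.7) = 0.582 V.
V_GS = 0.925 + 0.582 = 1.51 V.

V_GS = 1.51 V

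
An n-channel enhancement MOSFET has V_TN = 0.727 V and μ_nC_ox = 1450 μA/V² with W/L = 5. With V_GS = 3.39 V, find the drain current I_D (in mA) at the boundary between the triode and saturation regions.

I_D = 25.7 mA

At the boundary V_DS = V_ov = V_GS − V_TN = 3.39 − 0.727 = 2.66 V.
k_n = μ_nC_ox · (W/L) = 7.25 mA/V².
I_D = ½ k_n V_ov² = 0.5 × 7.25 × 2.66² = 25.7 mA.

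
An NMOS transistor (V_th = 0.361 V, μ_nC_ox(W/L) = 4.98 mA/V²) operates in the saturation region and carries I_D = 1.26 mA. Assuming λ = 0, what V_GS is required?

In saturation I_D = ½ k_n (V_GS − V_th)², so V_GS − V_th = √(2 I_D / k_n) = √(2 × 1.26 / 4.98) = 0.711 V.
V_GS = 0.361 + 0.711 = 1.07 V.

V_GS = 1.07 V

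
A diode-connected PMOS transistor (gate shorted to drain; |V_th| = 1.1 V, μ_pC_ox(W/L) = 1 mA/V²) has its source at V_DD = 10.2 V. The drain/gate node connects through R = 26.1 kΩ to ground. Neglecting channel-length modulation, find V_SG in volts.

V_SG = 1.90 V

With gate tied to drain, V_SG = V_SD ≥ V_SG − |V_th|, so the device is in saturation.
KCL at the drain: ½ k_p (V_SG − |V_th|)² = (V_DD − V_SG)/R.
Let x = V_SG − 1.1. Then 13.1 x² + x − 9.1 = 0, giving x = 0.798 V (positive root), so V_SG = 1.9 V.
I_D = (V_DD − V_SG)/R = (10.2 − 1.9) / 26.1 = 0.318 mA.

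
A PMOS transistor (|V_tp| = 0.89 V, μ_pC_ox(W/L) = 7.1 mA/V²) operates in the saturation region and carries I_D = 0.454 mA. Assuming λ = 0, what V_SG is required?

In saturation I_D = ½ k_p (V_SG − |V_tp|)², so V_SG − |V_tp| = √(2 I_D / k_p) = √(2 × 0.454 / 7.1) = 0.358 V.
V_SG = 0.89 + 0.358 = 1.25 V.

V_SG = 1.25 V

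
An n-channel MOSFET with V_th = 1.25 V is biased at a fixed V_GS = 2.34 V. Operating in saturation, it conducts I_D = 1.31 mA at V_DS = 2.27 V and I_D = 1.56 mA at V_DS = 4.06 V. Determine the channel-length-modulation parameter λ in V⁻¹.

With V_GS fixed, I_D ∝ (1 + λ V_DS) in saturation, so I_D2/I_D1 = (1 + λ V_DS2)/(1 + λ V_DS1).
1.56/1.31 = 1.191 = (1 + 4.06 λ)/(1 + 2.27 λ).
Solving: λ (I_D1 V_DS2 − I_D2 V_DS1) = I_D2 − I_D1, so λ = (1.56 − 1.31) / (1.31 × 4.06 − 1.56 × 2.27) = 0.25 / 1.78 = 0.141 V⁻¹.

λ = 0.141 V⁻¹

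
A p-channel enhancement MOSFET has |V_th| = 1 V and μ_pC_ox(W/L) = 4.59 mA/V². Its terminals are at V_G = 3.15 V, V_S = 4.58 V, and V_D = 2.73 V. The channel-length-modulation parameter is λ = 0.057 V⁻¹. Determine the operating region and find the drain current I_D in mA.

V_SG = V_S − V_G = 4.58 − 3.15 = 1.43 V; V_SD = V_S − V_D = 4.58 − 2.73 = 1.85 V.
V_ov = V_SG − |V_th| = 1.43 − 1 = 0.43 V.
Since V_SD = 1.85 V ≥ V_ov = 0.43 V, the device is in saturation.
I_D = ½ k_p V_ov² (1 + λ V_SD) = 0.5 × 4.59 × 0.43² × (1 + 0.057 × 1.85) = 0.469 mA.

Saturation; I_D = 0.469 mA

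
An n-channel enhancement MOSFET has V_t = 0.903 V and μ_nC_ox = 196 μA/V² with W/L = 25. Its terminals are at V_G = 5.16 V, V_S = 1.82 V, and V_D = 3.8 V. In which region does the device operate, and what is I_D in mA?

Triode; I_D = 14.0 mA

V_GS = V_G − V_S = 5.16 − 1.82 = 3.34 V; V_DS = V_D − V_S = 3.8 − 1.82 = 1.98 V.
k_n = μ_nC_ox · (W/L) = 4.9 mA/V².
V_ov = V_GS − V_t = 3.34 − 0.903 = 2.44 V.
Since V_DS = 1.98 V < V_ov = 2.44 V, the device is in the triode region.
I_D = k_n [V_ov · V_DS − ½ V_DS²] = 4.9 × [2.44 × 1.98 − 0.5 × 1.98²] = 14 mA.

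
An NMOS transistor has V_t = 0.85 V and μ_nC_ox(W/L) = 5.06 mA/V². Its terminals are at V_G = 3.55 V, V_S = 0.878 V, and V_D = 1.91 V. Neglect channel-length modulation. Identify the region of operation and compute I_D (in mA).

Triode; I_D = 6.82 mA

V_GS = V_G − V_S = 3.55 − 0.878 = 2.67 V; V_DS = V_D − V_S = 1.91 − 0.878 = 1.03 V.
V_ov = V_GS − V_t = 2.67 − 0.85 = 1.82 V.
Since V_DS = 1.03 V < V_ov = 1.82 V, the device is in the triode region.
I_D = k_n [V_ov · V_DS − ½ V_DS²] = 5.06 × [1.82 × 1.03 − 0.5 × 1.03²] = 6.82 mA.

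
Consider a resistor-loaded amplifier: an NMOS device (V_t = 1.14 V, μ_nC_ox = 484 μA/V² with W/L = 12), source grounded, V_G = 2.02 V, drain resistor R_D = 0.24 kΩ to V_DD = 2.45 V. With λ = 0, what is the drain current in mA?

I_D = 2.25 mA

V_GS = V_G = 2.02 V, so V_ov = 2.02 − 1.14 = 0.88 V.
k_n = μ_nC_ox · (W/L) = 5.808 mA/V².
Assume saturation: I_D = ½ k_n V_ov² = 0.5 × 5.808 × 0.88² = 2.25 mA, giving V_DS = V_DD − I_D R_D = 2.45 − 2.25 × 0.24 = 1.91 V.
V_DS = 1.91 V ≥ V_ov = 0.88 V, confirming saturation.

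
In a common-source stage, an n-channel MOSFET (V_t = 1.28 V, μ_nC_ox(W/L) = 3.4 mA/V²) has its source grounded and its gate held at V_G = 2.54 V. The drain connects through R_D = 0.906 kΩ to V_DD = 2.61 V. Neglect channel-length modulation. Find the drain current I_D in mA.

V_GS = V_G = 2.54 V, so V_ov = 2.54 − 1.28 = 1.26 V.
Assume saturation: I_D = ½ k_n V_ov² = 0.5 × 3.4 × 1.26² = 2.7 mA, giving V_DS = V_DD − I_D R_D = 2.61 − 2.7 × 0.906 = 0.165 V.
But 0.165 V < V_ov = 1.26 V, so the device is actually in triode.
In triode I_D = k_n[V_ov V_DS − ½ V_DS²] and I_D = (V_DD − V_DS)/R_D. Equating: 1.54 V_DS² − 4.881 V_DS + 2.61 = 0, giving V_DS = 0.681 V (the root below V_ov).
I_D = (2.61 − 0.681) / 0.906 = 2.13 mA.

I_D = 2.13 mA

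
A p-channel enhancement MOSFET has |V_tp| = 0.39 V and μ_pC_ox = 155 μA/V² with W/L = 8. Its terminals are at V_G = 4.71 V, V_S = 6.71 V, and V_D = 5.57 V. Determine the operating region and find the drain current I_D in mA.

Triode; I_D = 1.47 mA

V_SG = V_S − V_G = 6.71 − 4.71 = 2 V; V_SD = V_S − V_D = 6.71 − 5.57 = 1.14 V.
k_p = μ_pC_ox · (W/L) = 1.24 mA/V².
V_ov = V_SG − |V_tp| = 2 − 0.39 = 1.61 V.
Since V_SD = 1.14 V < V_ov = 1.61 V, the device is in the triode region.
I_D = k_p [V_ov · V_SD − ½ V_SD²] = 1.24 × [1.61 × 1.14 − 0.5 × 1.14²] = 1.47 mA.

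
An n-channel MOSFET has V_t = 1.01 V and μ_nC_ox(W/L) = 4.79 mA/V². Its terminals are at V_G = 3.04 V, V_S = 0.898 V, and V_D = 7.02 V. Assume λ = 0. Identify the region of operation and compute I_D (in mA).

V_GS = V_G − V_S = 3.04 − 0.898 = 2.14 V; V_DS = V_D − V_S = 7.02 − 0.898 = 6.12 V.
V_ov = V_GS − V_t = 2.14 − 1.01 = 1.13 V.
Since V_DS = 6.12 V ≥ V_ov = 1.13 V, the device is in saturation.
I_D = ½ k_n V_ov² = 0.5 × 4.79 × 1.13² = 3.07 mA.

Saturation; I_D = 3.07 mA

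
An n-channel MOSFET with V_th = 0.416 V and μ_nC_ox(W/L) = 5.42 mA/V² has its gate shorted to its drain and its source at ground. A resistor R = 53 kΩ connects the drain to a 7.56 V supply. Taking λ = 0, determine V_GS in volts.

V_GS = 0.636 V

With gate tied to drain, V_GS = V_DS ≥ V_GS − V_th, so the device is in saturation.
KCL at the drain: ½ k_n (V_GS − V_th)² = (V_DD − V_GS)/R.
Let x = V_GS − 0.416. Then 144 x² + x − 7.144 = 0, giving x = 0.22 V (positive root), so V_GS = 0.636 V.
I_D = (V_DD − V_GS)/R = (7.56 − 0.636) / 53 = 0.131 mA.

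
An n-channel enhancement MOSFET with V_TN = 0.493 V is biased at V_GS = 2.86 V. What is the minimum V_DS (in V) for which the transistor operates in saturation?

V_DS,sat = 2.37 V

The boundary between triode and saturation is V_DS = V_GS − V_TN = V_ov.
V_ov = 2.86 − 0.493 = 2.37 V.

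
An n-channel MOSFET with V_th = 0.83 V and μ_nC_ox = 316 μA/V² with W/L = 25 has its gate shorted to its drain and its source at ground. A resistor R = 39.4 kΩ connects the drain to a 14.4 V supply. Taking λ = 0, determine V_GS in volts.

With gate tied to drain, V_GS = V_DS ≥ V_GS − V_th, so the device is in saturation.
k_n = μ_nC_ox · (W/L) = 7.9 mA/V².
KCL at the drain: ½ k_n (V_GS − V_th)² = (V_DD − V_GS)/R.
Let x = V_GS − 0.83. Then 156 x² + x − 13.57 = 0, giving x = 0.292 V (positive root), so V_GS = 1.12 V.
I_D = (V_DD − V_GS)/R = (14.4 − 1.12) / 39.4 = 0.337 mA.

V_GS = 1.12 V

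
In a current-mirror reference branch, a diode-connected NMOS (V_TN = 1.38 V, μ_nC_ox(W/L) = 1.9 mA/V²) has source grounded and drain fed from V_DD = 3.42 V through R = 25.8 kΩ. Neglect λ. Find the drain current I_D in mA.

With gate tied to drain, V_GS = V_DS ≥ V_GS − V_TN, so the device is in saturation.
KCL at the drain: ½ k_n (V_GS − V_TN)² = (V_DD − V_GS)/R.
Let x = V_GS − 1.38. Then 24.5 x² + x − 2.04 = 0, giving x = 0.269 V (positive root), so V_GS = 1.65 V.
I_D = (V_DD − V_GS)/R = (3.42 − 1.65) / 25.8 = 0.0687 mA.

I_D = 0.0687 mA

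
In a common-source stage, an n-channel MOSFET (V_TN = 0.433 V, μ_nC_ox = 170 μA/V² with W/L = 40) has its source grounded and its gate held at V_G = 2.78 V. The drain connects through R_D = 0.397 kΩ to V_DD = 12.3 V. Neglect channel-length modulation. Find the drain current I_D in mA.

V_GS = V_G = 2.78 V, so V_ov = 2.78 − 0.433 = 2.35 V.
k_n = μ_nC_ox · (W/L) = 6.8 mA/V².
Assume saturation: I_D = ½ k_n V_ov² = 0.5 × 6.8 × 2.35² = 18.7 mA, giving V_DS = V_DD − I_D R_D = 12.3 − 18.7 × 0.397 = 4.86 V.
V_DS = 4.86 V ≥ V_ov = 2.35 V, confirming saturation.

I_D = 18.7 mA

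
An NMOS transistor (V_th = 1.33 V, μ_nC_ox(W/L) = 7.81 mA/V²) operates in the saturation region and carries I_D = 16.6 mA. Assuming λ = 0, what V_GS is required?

V_GS = 3.39 V

In saturation I_D = ½ k_n (V_GS − V_th)², so V_GS − V_th = √(2 I_D / k_n) = √(2 × 16.6 / 7.81) = 2.06 V.
V_GS = 1.33 + 2.06 = 3.39 V.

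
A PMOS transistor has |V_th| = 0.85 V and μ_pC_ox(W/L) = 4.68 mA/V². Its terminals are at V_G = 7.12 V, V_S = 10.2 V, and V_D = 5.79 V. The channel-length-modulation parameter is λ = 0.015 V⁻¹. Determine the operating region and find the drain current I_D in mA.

V_SG = V_S − V_G = 10.2 − 7.12 = 3.08 V; V_SD = V_S − V_D = 10.2 − 5.79 = 4.41 V.
V_ov = V_SG − |V_th| = 3.08 − 0.85 = 2.23 V.
Since V_SD = 4.41 V ≥ V_ov = 2.23 V, the device is in saturation.
I_D = ½ k_p V_ov² (1 + λ V_SD) = 0.5 × 4.68 × 2.23² × (1 + 0.015 × 4.41) = 12.4 mA.

Saturation; I_D = 12.4 mA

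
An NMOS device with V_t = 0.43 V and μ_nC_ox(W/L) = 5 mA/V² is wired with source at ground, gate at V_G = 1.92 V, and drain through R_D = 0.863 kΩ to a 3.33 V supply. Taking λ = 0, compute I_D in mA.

V_GS = V_G = 1.92 V, so V_ov = 1.92 − 0.43 = 1.49 V.
Assume saturation: I_D = ½ k_n V_ov² = 0.5 × 5 × 1.49² = 5.55 mA, giving V_DS = V_DD − I_D R_D = 3.33 − 5.55 × 0.863 = -1.46 V.
But -1.46 V < V_ov = 1.49 V, so the device is actually in triode.
In triode I_D = k_n[V_ov V_DS − ½ V_DS²] and I_D = (V_DD − V_DS)/R_D. Equating: 2.16 V_DS² − 7.429 V_DS + 3.33 = 0, giving V_DS = 0.53 V (the root below V_ov).
I_D = (3.33 − 0.53) / 0.863 = 3.24 mA.

I_D = 3.24 mA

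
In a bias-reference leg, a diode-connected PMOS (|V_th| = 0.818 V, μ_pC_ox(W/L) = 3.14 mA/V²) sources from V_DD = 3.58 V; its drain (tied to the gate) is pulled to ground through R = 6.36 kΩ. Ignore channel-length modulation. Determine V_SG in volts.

With gate tied to drain, V_SG = V_SD ≥ V_SG − |V_th|, so the device is in saturation.
KCL at the drain: ½ k_p (V_SG − |V_th|)² = (V_DD − V_SG)/R.
Let x = V_SG − 0.818. Then 9.99 x² + x − 2.762 = 0, giving x = 0.478 V (positive root), so V_SG = 1.3 V.
I_D = (V_DD − V_SG)/R = (3.58 − 1.3) / 6.36 = 0.359 mA.

V_SG = 1.30 V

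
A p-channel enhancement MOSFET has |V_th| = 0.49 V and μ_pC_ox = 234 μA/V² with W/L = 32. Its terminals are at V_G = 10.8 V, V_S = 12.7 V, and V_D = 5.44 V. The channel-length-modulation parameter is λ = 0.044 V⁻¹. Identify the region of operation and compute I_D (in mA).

Saturation; I_D = 9.82 mA

V_SG = V_S − V_G = 12.7 − 10.8 = 1.9 V; V_SD = V_S − V_D = 12.7 − 5.44 = 7.26 V.
k_p = μ_pC_ox · (W/L) = 7.488 mA/V².
V_ov = V_SG − |V_th| = 1.9 − 0.49 = 1.41 V.
Since V_SD = 7.26 V ≥ V_ov = 1.41 V, the device is in saturation.
I_D = ½ k_p V_ov² (1 + λ V_SD) = 0.5 × 7.488 × 1.41² × (1 + 0.044 × 7.26) = 9.82 mA.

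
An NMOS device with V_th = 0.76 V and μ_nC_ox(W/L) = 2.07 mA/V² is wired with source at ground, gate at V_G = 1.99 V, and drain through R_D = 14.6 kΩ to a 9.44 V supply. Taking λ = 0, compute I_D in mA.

I_D = 0.628 mA

V_GS = V_G = 1.99 V, so V_ov = 1.99 − 0.76 = 1.23 V.
Assume saturation: I_D = ½ k_n V_ov² = 0.5 × 2.07 × 1.23² = 1.57 mA, giving V_DS = V_DD − I_D R_D = 9.44 − 1.57 × 14.6 = -13.4 V.
But -13.4 V < V_ov = 1.23 V, so the device is actually in triode.
In triode I_D = k_n[V_ov V_DS − ½ V_DS²] and I_D = (V_DD − V_DS)/R_D. Equating: 15.1 V_DS² − 38.17 V_DS + 9.44 = 0, giving V_DS = 0.278 V (the root below V_ov).
I_D = (9.44 − 0.278) / 14.6 = 0.628 mA.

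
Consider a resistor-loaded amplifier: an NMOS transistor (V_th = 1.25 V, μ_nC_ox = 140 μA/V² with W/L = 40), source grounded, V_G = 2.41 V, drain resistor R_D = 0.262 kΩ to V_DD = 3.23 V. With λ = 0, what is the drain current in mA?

V_GS = V_G = 2.41 V, so V_ov = 2.41 − 1.25 = 1.16 V.
k_n = μ_nC_ox · (W/L) = 5.6 mA/V².
Assume saturation: I_D = ½ k_n V_ov² = 0.5 × 5.6 × 1.16² = 3.77 mA, giving V_DS = V_DD − I_D R_D = 3.23 − 3.77 × 0.262 = 2.24 V.
V_DS = 2.24 V ≥ V_ov = 1.16 V, confirming saturation.

I_D = 3.77 mA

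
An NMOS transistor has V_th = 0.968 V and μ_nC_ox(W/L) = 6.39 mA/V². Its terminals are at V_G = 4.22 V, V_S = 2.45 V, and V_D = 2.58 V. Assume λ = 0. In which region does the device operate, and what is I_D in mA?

V_GS = V_G − V_S = 4.22 − 2.45 = 1.77 V; V_DS = V_D − V_S = 2.58 − 2.45 = 0.13 V.
V_ov = V_GS − V_th = 1.77 − 0.968 = 0.802 V.
Since V_DS = 0.13 V < V_ov = 0.802 V, the device is in the triode region.
I_D = k_n [V_ov · V_DS − ½ V_DS²] = 6.39 × [0.802 × 0.13 − 0.5 × 0.13²] = 0.612 mA.

Triode; I_D = 0.612 mA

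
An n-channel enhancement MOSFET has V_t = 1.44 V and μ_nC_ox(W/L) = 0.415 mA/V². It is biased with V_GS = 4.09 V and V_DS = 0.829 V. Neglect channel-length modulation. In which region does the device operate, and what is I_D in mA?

V_ov = V_GS − V_t = 4.09 − 1.44 = 2.65 V.
Since V_DS = 0.829 V < V_ov = 2.65 V, the device is in the triode region.
I_D = k_n [V_ov · V_DS − ½ V_DS²] = 0.415 × [2.65 × 0.829 − 0.5 × 0.829²] = 0.769 mA.

Triode; I_D = 0.769 mA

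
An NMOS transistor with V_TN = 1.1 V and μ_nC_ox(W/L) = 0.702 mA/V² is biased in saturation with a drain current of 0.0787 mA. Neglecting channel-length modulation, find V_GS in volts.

In saturation I_D = ½ k_n (V_GS − V_TN)², so V_GS − V_TN = √(2 I_D / k_n) = √(2 × 0.0787 / 0.702) = 0.474 V.
V_GS = 1.1 + 0.474 = 1.57 V.

V_GS = 1.57 V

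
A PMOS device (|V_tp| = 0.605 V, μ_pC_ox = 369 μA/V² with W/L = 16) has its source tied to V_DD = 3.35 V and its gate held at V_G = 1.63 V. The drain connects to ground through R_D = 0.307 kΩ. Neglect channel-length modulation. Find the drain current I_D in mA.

I_D = 3.67 mA

V_SG = V_DD − V_G = 3.35 − 1.63 = 1.72 V, so V_ov = 1.72 − 0.605 = 1.12 V.
k_p = μ_pC_ox · (W/L) = 5.904 mA/V².
Assume saturation: I_D = ½ k_p V_ov² = 0.5 × 5.904 × 1.12² = 3.67 mA, giving V_SD = V_DD − I_D R_D = 3.35 − 3.67 × 0.307 = 2.22 V.
V_SD = 2.22 V ≥ V_ov = 1.12 V, confirming saturation.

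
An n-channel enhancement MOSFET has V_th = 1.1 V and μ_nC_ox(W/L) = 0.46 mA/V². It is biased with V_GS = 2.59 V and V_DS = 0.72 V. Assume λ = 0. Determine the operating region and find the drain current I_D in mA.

Triode; I_D = 0.374 mA

V_ov = V_GS − V_th = 2.59 − 1.1 = 1.49 V.
Since V_DS = 0.72 V < V_ov = 1.49 V, the device is in the triode region.
I_D = k_n [V_ov · V_DS − ½ V_DS²] = 0.46 × [1.49 × 0.72 − 0.5 × 0.72²] = 0.374 mA.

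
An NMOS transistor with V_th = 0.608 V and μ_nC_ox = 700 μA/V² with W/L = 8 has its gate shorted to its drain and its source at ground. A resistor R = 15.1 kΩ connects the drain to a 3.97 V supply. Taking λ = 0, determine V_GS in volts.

With gate tied to drain, V_GS = V_DS ≥ V_GS − V_th, so the device is in saturation.
k_n = μ_nC_ox · (W/L) = 5.6 mA/V².
KCL at the drain: ½ k_n (V_GS − V_th)² = (V_DD − V_GS)/R.
Let x = V_GS − 0.608. Then 42.3 x² + x − 3.362 = 0, giving x = 0.27 V (positive root), so V_GS = 0.878 V.
I_D = (V_DD − V_GS)/R = (3.97 − 0.878) / 15.1 = 0.205 mA.

V_GS = 0.878 V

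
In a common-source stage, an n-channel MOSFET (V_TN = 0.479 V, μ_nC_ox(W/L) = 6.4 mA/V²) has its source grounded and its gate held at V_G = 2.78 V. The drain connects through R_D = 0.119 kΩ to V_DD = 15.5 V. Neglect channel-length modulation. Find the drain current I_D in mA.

I_D = 16.9 mA

V_GS = V_G = 2.78 V, so V_ov = 2.78 − 0.479 = 2.3 V.
Assume saturation: I_D = ½ k_n V_ov² = 0.5 × 6.4 × 2.3² = 16.9 mA, giving V_DS = V_DD − I_D R_D = 15.5 − 16.9 × 0.119 = 13.5 V.
V_DS = 13.5 V ≥ V_ov = 2.3 V, confirming saturation.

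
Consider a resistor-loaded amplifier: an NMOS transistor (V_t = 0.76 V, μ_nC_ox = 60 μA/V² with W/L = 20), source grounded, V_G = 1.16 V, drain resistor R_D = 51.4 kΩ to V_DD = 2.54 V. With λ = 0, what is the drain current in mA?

V_GS = V_G = 1.16 V, so V_ov = 1.16 − 0.76 = 0.4 V.
k_n = μ_nC_ox · (W/L) = 1.2 mA/V².
Assume saturation: I_D = ½ k_n V_ov² = 0.5 × 1.2 × 0.4² = 0.096 mA, giving V_DS = V_DD − I_D R_D = 2.54 − 0.096 × 51.4 = -2.39 V.
But -2.39 V < V_ov = 0.4 V, so the device is actually in triode.
In triode I_D = k_n[V_ov V_DS − ½ V_DS²] and I_D = (V_DD − V_DS)/R_D. Equating: 30.8 V_DS² − 25.67 V_DS + 2.54 = 0, giving V_DS = 0.115 V (the root below V_ov).
I_D = (2.54 − 0.115) / 51.4 = 0.0472 mA.

I_D = 0.0472 mA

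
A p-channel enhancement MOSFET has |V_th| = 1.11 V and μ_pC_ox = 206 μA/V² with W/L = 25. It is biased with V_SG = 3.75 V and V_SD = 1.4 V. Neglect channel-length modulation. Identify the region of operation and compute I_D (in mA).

k_p = μ_pC_ox · (W/L) = 5.15 mA/V².
V_ov = V_SG − |V_th| = 3.75 − 1.11 = 2.64 V.
Since V_SD = 1.4 V < V_ov = 2.64 V, the device is in the triode region.
I_D = k_p [V_ov · V_SD − ½ V_SD²] = 5.15 × [2.64 × 1.4 − 0.5 × 1.4²] = 14 mA.

Triode; I_D = 14.0 mA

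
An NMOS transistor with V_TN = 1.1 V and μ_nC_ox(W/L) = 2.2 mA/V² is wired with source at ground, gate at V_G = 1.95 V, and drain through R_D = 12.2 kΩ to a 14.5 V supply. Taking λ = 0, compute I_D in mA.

I_D = 0.795 mA

V_GS = V_G = 1.95 V, so V_ov = 1.95 − 1.1 = 0.85 V.
Assume saturation: I_D = ½ k_n V_ov² = 0.5 × 2.2 × 0.85² = 0.795 mA, giving V_DS = V_DD − I_D R_D = 14.5 − 0.795 × 12.2 = 4.8 V.
V_DS = 4.8 V ≥ V_ov = 0.85 V, confirming saturation.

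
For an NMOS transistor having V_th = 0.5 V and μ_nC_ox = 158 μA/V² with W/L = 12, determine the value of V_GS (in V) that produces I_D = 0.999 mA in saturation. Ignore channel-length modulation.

k_n = μ_nC_ox · (W/L) = 1.896 mA/V².
In saturation I_D = ½ k_n (V_GS − V_th)², so V_GS − V_th = √(2 I_D / k_n) = √(2 × 0.999 / 1.896) = 1.03 V.
V_GS = 0.5 + 1.03 = 1.53 V.

V_GS = 1.53 V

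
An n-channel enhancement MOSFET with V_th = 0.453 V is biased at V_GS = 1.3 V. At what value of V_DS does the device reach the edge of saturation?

V_DS,sat = 0.847 V

The boundary between triode and saturation is V_DS = V_GS − V_th = V_ov.
V_ov = 1.3 − 0.453 = 0.847 V.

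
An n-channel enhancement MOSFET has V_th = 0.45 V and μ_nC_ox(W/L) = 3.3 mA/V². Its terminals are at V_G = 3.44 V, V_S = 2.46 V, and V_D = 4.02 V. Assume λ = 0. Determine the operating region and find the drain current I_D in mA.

V_GS = V_G − V_S = 3.44 − 2.46 = 0.98 V; V_DS = V_D − V_S = 4.02 − 2.46 = 1.56 V.
V_ov = V_GS − V_th = 0.98 − 0.45 = 0.53 V.
Since V_DS = 1.56 V ≥ V_ov = 0.53 V, the device is in saturation.
I_D = ½ k_n V_ov² = 0.5 × 3.3 × 0.53² = 0.463 mA.

Saturation; I_D = 0.463 mA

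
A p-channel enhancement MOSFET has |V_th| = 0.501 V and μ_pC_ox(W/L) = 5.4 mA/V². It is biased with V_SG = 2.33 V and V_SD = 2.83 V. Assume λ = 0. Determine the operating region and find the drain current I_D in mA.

Saturation; I_D = 9.03 mA

V_ov = V_SG − |V_th| = 2.33 − 0.501 = 1.83 V.
Since V_SD = 2.83 V ≥ V_ov = 1.83 V, the device is in saturation.
I_D = ½ k_p V_ov² = 0.5 × 5.4 × 1.83² = 9.03 mA.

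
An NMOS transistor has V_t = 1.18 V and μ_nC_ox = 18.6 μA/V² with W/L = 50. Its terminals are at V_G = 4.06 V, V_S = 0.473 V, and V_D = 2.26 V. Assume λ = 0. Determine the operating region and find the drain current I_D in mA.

V_GS = V_G − V_S = 4.06 − 0.473 = 3.59 V; V_DS = V_D − V_S = 2.26 − 0.473 = 1.79 V.
k_n = μ_nC_ox · (W/L) = 0.93 mA/V².
V_ov = V_GS − V_t = 3.59 − 1.18 = 2.41 V.
Since V_DS = 1.79 V < V_ov = 2.41 V, the device is in the triode region.
I_D = k_n [V_ov · V_DS − ½ V_DS²] = 0.93 × [2.41 × 1.79 − 0.5 × 1.79²] = 2.52 mA.

Triode; I_D = 2.52 mA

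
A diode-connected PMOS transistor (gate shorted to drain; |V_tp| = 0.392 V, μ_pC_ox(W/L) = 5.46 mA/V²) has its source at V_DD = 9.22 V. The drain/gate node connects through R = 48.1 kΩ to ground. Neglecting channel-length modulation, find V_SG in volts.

V_SG = 0.648 V

With gate tied to drain, V_SG = V_SD ≥ V_SG − |V_tp|, so the device is in saturation.
KCL at the drain: ½ k_p (V_SG − |V_tp|)² = (V_DD − V_SG)/R.
Let x = V_SG − 0.392. Then 131 x² + x − 8.828 = 0, giving x = 0.256 V (positive root), so V_SG = 0.648 V.
I_D = (V_DD − V_SG)/R = (9.22 − 0.648) / 48.1 = 0.178 mA.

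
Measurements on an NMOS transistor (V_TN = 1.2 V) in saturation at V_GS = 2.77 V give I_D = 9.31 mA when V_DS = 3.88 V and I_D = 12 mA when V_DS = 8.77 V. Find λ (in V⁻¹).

With V_GS fixed, I_D ∝ (1 + λ V_DS) in saturation, so I_D2/I_D1 = (1 + λ V_DS2)/(1 + λ V_DS1).
12/9.31 = 1.289 = (1 + 8.77 λ)/(1 + 3.88 λ).
Solving: λ (I_D1 V_DS2 − I_D2 V_DS1) = I_D2 − I_D1, so λ = (12 − 9.31) / (9.31 × 8.77 − 12 × 3.88) = 2.69 / 35.1 = 0.0767 V⁻¹.

λ = 0.0767 V⁻¹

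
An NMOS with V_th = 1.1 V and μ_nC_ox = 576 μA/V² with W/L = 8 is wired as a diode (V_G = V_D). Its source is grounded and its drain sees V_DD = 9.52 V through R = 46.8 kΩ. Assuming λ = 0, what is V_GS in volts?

With gate tied to drain, V_GS = V_DS ≥ V_GS − V_th, so the device is in saturation.
k_n = μ_nC_ox · (W/L) = 4.608 mA/V².
KCL at the drain: ½ k_n (V_GS − V_th)² = (V_DD − V_GS)/R.
Let x = V_GS − 1.1. Then 108 x² + x − 8.42 = 0, giving x = 0.275 V (positive root), so V_GS = 1.37 V.
I_D = (V_DD − V_GS)/R = (9.52 − 1.37) / 46.8 = 0.174 mA.

V_GS = 1.37 V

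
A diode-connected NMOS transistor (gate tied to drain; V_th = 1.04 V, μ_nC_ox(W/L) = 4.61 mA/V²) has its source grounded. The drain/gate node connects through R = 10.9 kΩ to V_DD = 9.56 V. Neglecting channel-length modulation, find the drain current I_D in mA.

I_D = 0.730 mA

With gate tied to drain, V_GS = V_DS ≥ V_GS − V_th, so the device is in saturation.
KCL at the drain: ½ k_n (V_GS − V_th)² = (V_DD − V_GS)/R.
Let x = V_GS − 1.04. Then 25.1 x² + x − 8.52 = 0, giving x = 0.563 V (positive root), so V_GS = 1.6 V.
I_D = (V_DD − V_GS)/R = (9.56 − 1.6) / 10.9 = 0.73 mA.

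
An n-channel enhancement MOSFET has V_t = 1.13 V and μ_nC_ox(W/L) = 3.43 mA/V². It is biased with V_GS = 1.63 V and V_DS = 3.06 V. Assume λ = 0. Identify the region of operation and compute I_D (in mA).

Saturation; I_D = 0.429 mA

V_ov = V_GS − V_t = 1.63 − 1.13 = 0.5 V.
Since V_DS = 3.06 V ≥ V_ov = 0.5 V, the device is in saturation.
I_D = ½ k_n V_ov² = 0.5 × 3.43 × 0.5² = 0.429 mA.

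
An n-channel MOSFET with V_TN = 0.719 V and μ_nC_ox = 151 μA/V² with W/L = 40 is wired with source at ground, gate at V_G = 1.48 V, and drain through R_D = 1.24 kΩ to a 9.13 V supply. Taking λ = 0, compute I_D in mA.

I_D = 1.75 mA

V_GS = V_G = 1.48 V, so V_ov = 1.48 − 0.719 = 0.761 V.
k_n = μ_nC_ox · (W/L) = 6.04 mA/V².
Assume saturation: I_D = ½ k_n V_ov² = 0.5 × 6.04 × 0.761² = 1.75 mA, giving V_DS = V_DD − I_D R_D = 9.13 − 1.75 × 1.24 = 6.96 V.
V_DS = 6.96 V ≥ V_ov = 0.761 V, confirming saturation.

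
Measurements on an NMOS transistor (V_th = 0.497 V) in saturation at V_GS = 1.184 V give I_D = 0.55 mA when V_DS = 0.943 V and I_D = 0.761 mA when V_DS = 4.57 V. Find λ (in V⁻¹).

λ = 0.117 V⁻¹

With V_GS fixed, I_D ∝ (1 + λ V_DS) in saturation, so I_D2/I_D1 = (1 + λ V_DS2)/(1 + λ V_DS1).
0.761/0.55 = 1.384 = (1 + 4.57 λ)/(1 + 0.943 λ).
Solving: λ (I_D1 V_DS2 − I_D2 V_DS1) = I_D2 − I_D1, so λ = (0.761 − 0.55) / (0.55 × 4.57 − 0.761 × 0.943) = 0.211 / 1.8 = 0.117 V⁻¹.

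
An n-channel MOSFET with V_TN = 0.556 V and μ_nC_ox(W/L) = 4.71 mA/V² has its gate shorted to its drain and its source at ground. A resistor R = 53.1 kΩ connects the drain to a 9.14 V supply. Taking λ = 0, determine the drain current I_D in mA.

I_D = 0.157 mA

With gate tied to drain, V_GS = V_DS ≥ V_GS − V_TN, so the device is in saturation.
KCL at the drain: ½ k_n (V_GS − V_TN)² = (V_DD − V_GS)/R.
Let x = V_GS − 0.556. Then 125 x² + x − 8.584 = 0, giving x = 0.258 V (positive root), so V_GS = 0.814 V.
I_D = (V_DD − V_GS)/R = (9.14 − 0.814) / 53.1 = 0.157 mA.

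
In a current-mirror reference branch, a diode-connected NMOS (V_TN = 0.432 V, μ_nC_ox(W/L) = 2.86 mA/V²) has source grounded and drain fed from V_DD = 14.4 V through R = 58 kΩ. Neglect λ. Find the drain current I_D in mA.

I_D = 0.234 mA

With gate tied to drain, V_GS = V_DS ≥ V_GS − V_TN, so the device is in saturation.
KCL at the drain: ½ k_n (V_GS − V_TN)² = (V_DD − V_GS)/R.
Let x = V_GS − 0.432. Then 82.9 x² + x − 13.97 = 0, giving x = 0.404 V (positive root), so V_GS = 0.836 V.
I_D = (V_DD − V_GS)/R = (14.4 − 0.836) / 58 = 0.234 mA.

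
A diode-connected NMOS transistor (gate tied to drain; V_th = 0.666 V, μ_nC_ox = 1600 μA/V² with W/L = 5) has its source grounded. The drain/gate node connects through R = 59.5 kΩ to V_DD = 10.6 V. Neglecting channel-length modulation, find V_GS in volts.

With gate tied to drain, V_GS = V_DS ≥ V_GS − V_th, so the device is in saturation.
k_n = μ_nC_ox · (W/L) = 8 mA/V².
KCL at the drain: ½ k_n (V_GS − V_th)² = (V_DD − V_GS)/R.
Let x = V_GS − 0.666. Then 238 x² + x − 9.934 = 0, giving x = 0.202 V (positive root), so V_GS = 0.868 V.
I_D = (V_DD − V_GS)/R = (10.6 − 0.868) / 59.5 = 0.164 mA.

V_GS = 0.868 V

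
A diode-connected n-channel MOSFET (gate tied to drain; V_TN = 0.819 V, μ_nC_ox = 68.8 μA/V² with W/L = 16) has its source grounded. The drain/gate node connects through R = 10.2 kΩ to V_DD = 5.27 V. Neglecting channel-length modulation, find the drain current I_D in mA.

I_D = 0.357 mA

With gate tied to drain, V_GS = V_DS ≥ V_GS − V_TN, so the device is in saturation.
k_n = μ_nC_ox · (W/L) = 1.101 mA/V².
KCL at the drain: ½ k_n (V_GS − V_TN)² = (V_DD − V_GS)/R.
Let x = V_GS − 0.819. Then 5.61 x² + x − 4.451 = 0, giving x = 0.806 V (positive root), so V_GS = 1.62 V.
I_D = (V_DD − V_GS)/R = (5.27 − 1.62) / 10.2 = 0.357 mA.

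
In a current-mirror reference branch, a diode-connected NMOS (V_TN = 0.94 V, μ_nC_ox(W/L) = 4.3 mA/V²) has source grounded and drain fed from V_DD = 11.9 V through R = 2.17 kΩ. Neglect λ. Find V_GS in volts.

With gate tied to drain, V_GS = V_DS ≥ V_GS − V_TN, so the device is in saturation.
KCL at the drain: ½ k_n (V_GS − V_TN)² = (V_DD − V_GS)/R.
Let x = V_GS − 0.94. Then 4.67 x² + x − 10.96 = 0, giving x = 1.43 V (positive root), so V_GS = 2.37 V.
I_D = (V_DD − V_GS)/R = (11.9 − 2.37) / 2.17 = 4.39 mA.

V_GS = 2.37 V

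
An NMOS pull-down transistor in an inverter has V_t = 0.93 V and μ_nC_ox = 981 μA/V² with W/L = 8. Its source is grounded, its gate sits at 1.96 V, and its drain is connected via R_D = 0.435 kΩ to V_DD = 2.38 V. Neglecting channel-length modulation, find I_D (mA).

I_D = 3.80 mA

V_GS = V_G = 1.96 V, so V_ov = 1.96 − 0.93 = 1.03 V.
k_n = μ_nC_ox · (W/L) = 7.848 mA/V².
Assume saturation: I_D = ½ k_n V_ov² = 0.5 × 7.848 × 1.03² = 4.16 mA, giving V_DS = V_DD − I_D R_D = 2.38 − 4.16 × 0.435 = 0.569 V.
But 0.569 V < V_ov = 1.03 V, so the device is actually in triode.
In triode I_D = k_n[V_ov V_DS − ½ V_DS²] and I_D = (V_DD − V_DS)/R_D. Equating: 1.71 V_DS² − 4.516 V_DS + 2.38 = 0, giving V_DS = 0.726 V (the root below V_ov).
I_D = (2.38 − 0.726) / 0.435 = 3.8 mA.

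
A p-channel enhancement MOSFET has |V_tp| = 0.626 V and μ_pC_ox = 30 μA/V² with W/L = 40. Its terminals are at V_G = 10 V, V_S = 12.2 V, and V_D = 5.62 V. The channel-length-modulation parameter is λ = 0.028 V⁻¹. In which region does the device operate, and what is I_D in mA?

V_SG = V_S − V_G = 12.2 − 10 = 2.2 V; V_SD = V_S − V_D = 12.2 − 5.62 = 6.58 V.
k_p = μ_pC_ox · (W/L) = 1.2 mA/V².
V_ov = V_SG − |V_tp| = 2.2 − 0.626 = 1.57 V.
Since V_SD = 6.58 V ≥ V_ov = 1.57 V, the device is in saturation.
I_D = ½ k_p V_ov² (1 + λ V_SD) = 0.5 × 1.2 × 1.57² × (1 + 0.028 × 6.58) = 1.76 mA.

Saturation; I_D = 1.76 mA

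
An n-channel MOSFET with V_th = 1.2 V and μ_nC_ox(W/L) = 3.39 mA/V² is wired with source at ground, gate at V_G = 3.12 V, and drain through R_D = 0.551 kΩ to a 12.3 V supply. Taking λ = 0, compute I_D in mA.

V_GS = V_G = 3.12 V, so V_ov = 3.12 − 1.2 = 1.92 V.
Assume saturation: I_D = ½ k_n V_ov² = 0.5 × 3.39 × 1.92² = 6.25 mA, giving V_DS = V_DD − I_D R_D = 12.3 − 6.25 × 0.551 = 8.86 V.
V_DS = 8.86 V ≥ V_ov = 1.92 V, confirming saturation.

I_D = 6.25 mA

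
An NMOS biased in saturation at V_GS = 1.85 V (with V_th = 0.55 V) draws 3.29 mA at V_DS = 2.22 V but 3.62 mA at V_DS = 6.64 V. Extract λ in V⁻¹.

With V_GS fixed, I_D ∝ (1 + λ V_DS) in saturation, so I_D2/I_D1 = (1 + λ V_DS2)/(1 + λ V_DS1).
3.62/3.29 = 1.1 = (1 + 6.64 λ)/(1 + 2.22 λ).
Solving: λ (I_D1 V_DS2 − I_D2 V_DS1) = I_D2 − I_D1, so λ = (3.62 − 3.29) / (3.29 × 6.64 − 3.62 × 2.22) = 0.33 / 13.8 = 0.0239 V⁻¹.

λ = 0.0239 V⁻¹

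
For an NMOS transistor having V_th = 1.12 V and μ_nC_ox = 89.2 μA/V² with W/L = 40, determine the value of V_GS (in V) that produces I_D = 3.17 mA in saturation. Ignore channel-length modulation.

V_GS = 2.45 V

k_n = μ_nC_ox · (W/L) = 3.568 mA/V².
In saturation I_D = ½ k_n (V_GS − V_th)², so V_GS − V_th = √(2 I_D / k_n) = √(2 × 3.17 / 3.568) = 1.33 V.
V_GS = 1.12 + 1.33 = 2.45 V.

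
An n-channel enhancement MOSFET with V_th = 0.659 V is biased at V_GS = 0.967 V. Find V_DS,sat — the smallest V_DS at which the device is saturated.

The boundary between triode and saturation is V_DS = V_GS − V_th = V_ov.
V_ov = 0.967 − 0.659 = 0.308 V.

V_DS,sat = 0.308 V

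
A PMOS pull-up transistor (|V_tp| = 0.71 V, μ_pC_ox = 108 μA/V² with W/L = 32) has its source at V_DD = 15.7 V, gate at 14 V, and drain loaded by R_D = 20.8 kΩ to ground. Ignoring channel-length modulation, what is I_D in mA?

I_D = 0.743 mA

V_SG = V_DD − V_G = 15.7 − 14 = 1.7 V, so V_ov = 1.7 − 0.71 = 0.99 V.
k_p = μ_pC_ox · (W/L) = 3.456 mA/V².
Assume saturation: I_D = ½ k_p V_ov² = 0.5 × 3.456 × 0.99² = 1.69 mA, giving V_SD = V_DD − I_D R_D = 15.7 − 1.69 × 20.8 = -19.5 V.
But -19.5 V < V_ov = 0.99 V, so the device is actually in triode.
In triode I_D = k_p[V_ov V_SD − ½ V_SD²] and I_D = (V_DD − V_SD)/R_D. Equating: 35.9 V_SD² − 72.17 V_SD + 15.7 = 0, giving V_SD = 0.248 V (the root below V_ov).
I_D = (15.7 − 0.248) / 20.8 = 0.743 mA.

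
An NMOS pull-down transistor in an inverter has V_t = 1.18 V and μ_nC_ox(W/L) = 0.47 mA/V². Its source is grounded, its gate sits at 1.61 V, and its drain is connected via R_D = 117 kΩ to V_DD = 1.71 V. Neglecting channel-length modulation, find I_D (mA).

I_D = 0.0140 mA

V_GS = V_G = 1.61 V, so V_ov = 1.61 − 1.18 = 0.43 V.
Assume saturation: I_D = ½ k_n V_ov² = 0.5 × 0.47 × 0.43² = 0.0435 mA, giving V_DS = V_DD − I_D R_D = 1.71 − 0.0435 × 117 = -3.37 V.
But -3.37 V < V_ov = 0.43 V, so the device is actually in triode.
In triode I_D = k_n[V_ov V_DS − ½ V_DS²] and I_D = (V_DD − V_DS)/R_D. Equating: 27.5 V_DS² − 24.65 V_DS + 1.71 = 0, giving V_DS = 0.0758 V (the root below V_ov).
I_D = (1.71 − 0.0758) / 117 = 0.014 mA.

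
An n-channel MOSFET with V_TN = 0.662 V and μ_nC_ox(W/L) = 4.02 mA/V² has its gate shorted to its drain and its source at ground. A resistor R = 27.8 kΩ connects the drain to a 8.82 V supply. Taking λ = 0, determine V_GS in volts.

With gate tied to drain, V_GS = V_DS ≥ V_GS − V_TN, so the device is in saturation.
KCL at the drain: ½ k_n (V_GS − V_TN)² = (V_DD − V_GS)/R.
Let x = V_GS − 0.662. Then 55.9 x² + x − 8.158 = 0, giving x = 0.373 V (positive root), so V_GS = 1.04 V.
I_D = (V_DD − V_GS)/R = (8.82 − 1.04) / 27.8 = 0.28 mA.

V_GS = 1.04 V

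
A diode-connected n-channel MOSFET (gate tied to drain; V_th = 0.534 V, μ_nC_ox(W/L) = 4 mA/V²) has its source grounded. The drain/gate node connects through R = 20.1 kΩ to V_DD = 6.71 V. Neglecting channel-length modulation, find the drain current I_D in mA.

With gate tied to drain, V_GS = V_DS ≥ V_GS − V_th, so the device is in saturation.
KCL at the drain: ½ k_n (V_GS − V_th)² = (V_DD − V_GS)/R.
Let x = V_GS − 0.534. Then 40.2 x² + x − 6.176 = 0, giving x = 0.38 V (positive root), so V_GS = 0.914 V.
I_D = (V_DD − V_GS)/R = (6.71 − 0.914) / 20.1 = 0.288 mA.

I_D = 0.288 mA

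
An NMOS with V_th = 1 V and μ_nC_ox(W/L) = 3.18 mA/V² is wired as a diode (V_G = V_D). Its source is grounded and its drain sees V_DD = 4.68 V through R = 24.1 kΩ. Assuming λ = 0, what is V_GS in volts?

V_GS = 1.30 V

With gate tied to drain, V_GS = V_DS ≥ V_GS − V_th, so the device is in saturation.
KCL at the drain: ½ k_n (V_GS − V_th)² = (V_DD − V_GS)/R.
Let x = V_GS − 1. Then 38.3 x² + x − 3.68 = 0, giving x = 0.297 V (positive root), so V_GS = 1.3 V.
I_D = (V_DD − V_GS)/R = (4.68 − 1.3) / 24.1 = 0.14 mA.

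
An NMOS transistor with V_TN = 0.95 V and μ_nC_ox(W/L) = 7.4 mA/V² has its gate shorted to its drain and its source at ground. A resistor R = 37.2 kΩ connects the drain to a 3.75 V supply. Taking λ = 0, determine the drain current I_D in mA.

I_D = 0.0715 mA

With gate tied to drain, V_GS = V_DS ≥ V_GS − V_TN, so the device is in saturation.
KCL at the drain: ½ k_n (V_GS − V_TN)² = (V_DD − V_GS)/R.
Let x = V_GS − 0.95. Then 138 x² + x − 2.8 = 0, giving x = 0.139 V (positive root), so V_GS = 1.09 V.
I_D = (V_DD − V_GS)/R = (3.75 − 1.09) / 37.2 = 0.0715 mA.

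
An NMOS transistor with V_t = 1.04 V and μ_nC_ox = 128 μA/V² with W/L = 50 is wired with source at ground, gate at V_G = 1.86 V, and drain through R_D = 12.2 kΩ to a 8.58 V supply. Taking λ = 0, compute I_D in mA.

I_D = 0.691 mA

V_GS = V_G = 1.86 V, so V_ov = 1.86 − 1.04 = 0.82 V.
k_n = μ_nC_ox · (W/L) = 6.4 mA/V².
Assume saturation: I_D = ½ k_n V_ov² = 0.5 × 6.4 × 0.82² = 2.15 mA, giving V_DS = V_DD − I_D R_D = 8.58 − 2.15 × 12.2 = -17.7 V.
But -17.7 V < V_ov = 0.82 V, so the device is actually in triode.
In triode I_D = k_n[V_ov V_DS − ½ V_DS²] and I_D = (V_DD − V_DS)/R_D. Equating: 39 V_DS² − 65.03 V_DS + 8.58 = 0, giving V_DS = 0.144 V (the root below V_ov).
I_D = (8.58 − 0.144) / 12.2 = 0.691 mA.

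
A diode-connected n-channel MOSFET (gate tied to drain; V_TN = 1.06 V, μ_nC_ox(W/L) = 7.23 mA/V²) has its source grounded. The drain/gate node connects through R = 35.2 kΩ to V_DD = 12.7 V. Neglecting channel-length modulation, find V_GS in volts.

V_GS = 1.36 V

With gate tied to drain, V_GS = V_DS ≥ V_GS − V_TN, so the device is in saturation.
KCL at the drain: ½ k_n (V_GS − V_TN)² = (V_DD − V_GS)/R.
Let x = V_GS − 1.06. Then 127 x² + x − 11.64 = 0, giving x = 0.299 V (positive root), so V_GS = 1.36 V.
I_D = (V_DD − V_GS)/R = (12.7 − 1.36) / 35.2 = 0.322 mA.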